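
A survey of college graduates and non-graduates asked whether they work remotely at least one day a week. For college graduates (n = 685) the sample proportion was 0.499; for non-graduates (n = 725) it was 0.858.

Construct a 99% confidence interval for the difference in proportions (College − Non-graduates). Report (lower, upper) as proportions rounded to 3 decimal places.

(-0.418, -0.300)

Each SE is √(p̂(1−p̂)/n): √(0.4990·0.5010/685) = 0.01910 and √(0.8580·0.1420/725) = 0.01296.
SE(p̂₁ − p̂₂) = √(SE₁² + SE₂²) = √(0.00036481 + 0.0001679616) = 0.02308, since the two samples are independent.
At 99% confidence z* = 2.576; margin = 2.576 × 0.02308 = 0.05945.
The difference is 0.4990 − 0.8580 = -0.3590, so the interval is -0.3590 ± 0.05945 = (-0.418, -0.300).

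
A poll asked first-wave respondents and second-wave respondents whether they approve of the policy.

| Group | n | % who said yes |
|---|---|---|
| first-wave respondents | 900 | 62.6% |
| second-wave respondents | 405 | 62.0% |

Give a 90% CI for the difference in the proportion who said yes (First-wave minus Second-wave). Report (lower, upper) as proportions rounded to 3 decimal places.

(-0.042, 0.054)

Each SE is √(p̂(1−p̂)/n): √(0.6260·0.3740/900) = 0.01613 and √(0.6200·0.3800/405) = 0.02412.
SE(p̂₁ − p̂₂) = √(SE₁² + SE₂²) = √(0.0002601769 + 0.0005817744) = 0.02902, since the two samples are independent.
At 90% confidence z* = 1.645; margin = 1.645 × 0.02902 = 0.04774.
The difference is 0.6260 − 0.6200 = 0.0060, so the interval is 0.0060 ± 0.04774 = (-0.042, 0.054).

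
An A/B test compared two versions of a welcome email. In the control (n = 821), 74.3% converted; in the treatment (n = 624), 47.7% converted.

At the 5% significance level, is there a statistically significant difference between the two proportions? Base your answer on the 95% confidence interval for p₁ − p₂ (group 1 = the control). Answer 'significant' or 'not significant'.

significant

The two standard errors are √(0.7430×0.2570/821) = 0.01525 and √(0.4770×0.5230/624) = 0.01999.
Because the samples are independent, SE_diff = √(0.01525² + 0.01999²) = 0.02514.
Using z* = 1.960 for 95%, ME = 1.960 × 0.02514 = 0.04927.
p̂₁ − p̂₂ = 0.2660; interval 0.2660 ± 0.04927 gives (0.21673, 0.31527).
The interval (0.21673, 0.31527) does not contain 0, so the difference is significant.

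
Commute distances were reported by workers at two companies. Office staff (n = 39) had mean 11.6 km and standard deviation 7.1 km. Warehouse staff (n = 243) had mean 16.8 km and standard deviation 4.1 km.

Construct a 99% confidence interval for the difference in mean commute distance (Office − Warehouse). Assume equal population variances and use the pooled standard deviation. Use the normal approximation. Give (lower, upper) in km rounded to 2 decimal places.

(-7.25, -3.15)

Pooled variance s_p² = [38·7.1² + 242·4.1²] / (39+243−2) = 21.3700, so s_p = 4.6228.
SE_diff = s_p·√(1/n₁ + 1/n₂) = 4.6228·√(1/39 + 1/243) = 0.7974.
z* = 2.576; margin = 2.576 × 0.7974 = 2.0541.
Difference = 11.6 − 16.8 = -5.2000.
-5.2000 ± 2.0541 → (-7.25, -3.15).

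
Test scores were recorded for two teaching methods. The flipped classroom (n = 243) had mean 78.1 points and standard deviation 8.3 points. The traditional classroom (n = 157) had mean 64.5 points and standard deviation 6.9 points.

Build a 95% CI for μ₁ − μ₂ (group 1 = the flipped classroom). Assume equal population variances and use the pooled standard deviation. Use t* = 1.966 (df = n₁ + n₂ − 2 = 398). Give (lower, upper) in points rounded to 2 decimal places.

Pooled variance s_p² = [242·8.3² + 156·6.9²] / (243+157−2) = 60.5491, so s_p = 7.7813.
SE_diff = s_p·√(1/n₁ + 1/n₂) = 7.7813·√(1/243 + 1/157) = 0.7968.
t* = 1.966; margin = 1.966 × 0.7968 = 1.5665.
Difference = 78.1 − 64.5 = 13.6000.
13.6000 ± 1.5665 → (12.03, 15.17).

(12.03, 15.17)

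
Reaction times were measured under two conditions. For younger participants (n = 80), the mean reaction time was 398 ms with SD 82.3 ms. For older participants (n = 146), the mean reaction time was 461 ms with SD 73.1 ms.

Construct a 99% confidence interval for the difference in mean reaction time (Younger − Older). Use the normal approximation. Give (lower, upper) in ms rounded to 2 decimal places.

(-91.37, -34.63)

SE₁ = s₁/√n₁ = 82.3/√80 = 9.2014; SE₂ = 73.1/√146 = 6.0498.
Independent samples, unequal variances: SE_diff = √(SE₁² + SE₂²) = √(84.66576196 + 36.60008004) = 11.0121.
z* = 2.576, so margin of error = 2.576 × 11.0121 = 28.3672.
Difference in means = 398 − 461 = -63.0000.
-63.0000 ± 28.3672 → (-91.37, -34.63).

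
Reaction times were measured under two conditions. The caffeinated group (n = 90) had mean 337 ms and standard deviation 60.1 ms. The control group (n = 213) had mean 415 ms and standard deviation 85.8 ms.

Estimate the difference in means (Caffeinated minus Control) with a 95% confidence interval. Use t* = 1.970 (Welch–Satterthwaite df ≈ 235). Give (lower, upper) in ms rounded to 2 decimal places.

(-95.03, -60.97)

SE₁ = s₁/√n₁ = 60.1/√90 = 6.3351; SE₂ = 85.8/√213 = 5.8789.
Independent samples, unequal variances: SE_diff = √(SE₁² + SE₂²) = √(40.13349201 + 34.56146521) = 8.6426.
t* = 1.970, so margin of error = 1.970 × 8.6426 = 17.0259.
Difference in means = 337 − 415 = -78.0000.
-78.0000 ± 17.0259 → (-95.03, -60.97).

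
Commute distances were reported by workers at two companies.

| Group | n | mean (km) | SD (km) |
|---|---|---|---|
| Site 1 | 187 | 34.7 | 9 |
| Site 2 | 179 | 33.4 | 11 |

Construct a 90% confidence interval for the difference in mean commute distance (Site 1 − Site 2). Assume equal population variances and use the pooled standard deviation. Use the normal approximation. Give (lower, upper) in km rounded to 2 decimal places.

(-0.42, 3.02)

Pooled variance s_p² = [186·9² + 178·11²] / (187+179−2) = 100.5604, so s_p = 10.0280.
SE_diff = s_p·√(1/n₁ + 1/n₂) = 10.0280·√(1/187 + 1/179) = 1.0486.
z* = 1.645; margin = 1.645 × 1.0486 = 1.7249.
Difference = 34.7 − 33.4 = 1.3000.
1.3000 ± 1.7249 → (-0.42, 3.02).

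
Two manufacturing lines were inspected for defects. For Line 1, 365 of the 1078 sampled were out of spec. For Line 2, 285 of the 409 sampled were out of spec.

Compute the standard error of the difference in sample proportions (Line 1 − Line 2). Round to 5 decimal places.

Sample proportions: 365/1078 = 0.3386, 285/409 = 0.6968.
Each SE is √(p̂(1−p̂)/n): √(0.3386·0.6614/1078) = 0.01441 and √(0.6968·0.3032/409) = 0.02273.
SE(p̂₁ − p̂₂) = √(SE₁² + SE₂²) = √(0.0002076481 + 0.0005166529) = 0.02691, since the two samples are independent.

0.02691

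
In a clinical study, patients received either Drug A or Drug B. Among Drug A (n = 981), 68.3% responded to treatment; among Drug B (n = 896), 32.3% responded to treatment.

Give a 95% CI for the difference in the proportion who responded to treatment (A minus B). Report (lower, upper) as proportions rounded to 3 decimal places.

SE₁ = √(p̂₁(1−p̂₁)/n₁) = √(0.6830·0.3170/981) = 0.01486; SE₂ = √(0.3230·0.6770/896) = 0.01562.
Independent samples: SE of the difference = √(SE₁² + SE₂²) = √(0.0002208196 + 0.0002439844) = 0.02156.
z* for 95% confidence is 1.960, so the margin of error is 1.960 × 0.02156 = 0.04226.
Point estimate p̂₁ − p̂₂ = 0.6830 − 0.3230 = 0.3600.
0.3600 ± 0.04226 → (0.318, 0.402).

(0.318, 0.402)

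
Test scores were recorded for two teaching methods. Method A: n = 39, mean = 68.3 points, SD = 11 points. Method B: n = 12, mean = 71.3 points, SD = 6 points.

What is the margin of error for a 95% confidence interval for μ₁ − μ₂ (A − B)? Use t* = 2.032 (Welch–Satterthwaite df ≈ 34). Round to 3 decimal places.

Standard errors of each mean: 11/√39 = 1.7614 and 6/√12 = 1.7321.
SE(x̄₁ − x̄₂) = √(1.7614² + 1.7321²) = 2.4704 for independent samples with unequal variances.
With t* = 2.032, the margin is 2.032 × 2.4704 = 5.0199.

5.020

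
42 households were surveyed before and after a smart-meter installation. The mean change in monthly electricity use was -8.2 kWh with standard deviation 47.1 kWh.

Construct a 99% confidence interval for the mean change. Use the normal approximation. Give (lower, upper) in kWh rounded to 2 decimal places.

(-26.92, 10.52)

Paired design: SE = s_d/√n = 47.1/√42 = 7.2677.
z* = 2.576; margin of error = 2.576 × 7.2677 = 18.7216.
-8.2 ± 18.7216 → (-26.92, 10.52).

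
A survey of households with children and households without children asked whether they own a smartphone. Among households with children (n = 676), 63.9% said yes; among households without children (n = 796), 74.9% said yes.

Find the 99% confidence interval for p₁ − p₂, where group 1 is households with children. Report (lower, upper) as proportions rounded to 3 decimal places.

Each SE is √(p̂(1−p̂)/n): √(0.6390·0.3610/676) = 0.01847 and √(0.7490·0.2510/796) = 0.01537.
SE(p̂₁ − p̂₂) = √(SE₁² + SE₂²) = √(0.0003411409 + 0.0002362369) = 0.02403, since the two samples are independent.
At 99% confidence z* = 2.576; margin = 2.576 × 0.02403 = 0.06190.
The difference is 0.6390 − 0.7490 = -0.1100, so the interval is -0.1100 ± 0.06190 = (-0.172, -0.048).

(-0.172, -0.048)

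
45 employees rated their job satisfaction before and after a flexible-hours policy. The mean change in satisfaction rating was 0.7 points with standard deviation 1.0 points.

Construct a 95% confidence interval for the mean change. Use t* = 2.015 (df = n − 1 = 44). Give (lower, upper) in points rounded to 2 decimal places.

Paired design: SE = s_d/√n = 1.0/√45 = 0.1491.
t* = 2.015; margin of error = 2.015 × 0.1491 = 0.3004.
0.7 ± 0.3004 → (0.40, 1.00).

(0.40, 1.00)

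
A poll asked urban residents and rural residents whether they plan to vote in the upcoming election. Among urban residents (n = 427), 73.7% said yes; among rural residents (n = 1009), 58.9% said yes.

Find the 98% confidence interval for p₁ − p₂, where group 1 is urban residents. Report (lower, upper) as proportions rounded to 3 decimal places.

(0.087, 0.209)

Each SE is √(p̂(1−p̂)/n): √(0.7370·0.2630/427) = 0.02131 and √(0.5890·0.4110/1009) = 0.01549.
SE(p̂₁ − p̂₂) = √(SE₁² + SE₂²) = √(0.0004541161 + 0.0002399401) = 0.02634, since the two samples are independent.
At 98% confidence z* = 2.326; margin = 2.326 × 0.02634 = 0.06127.
The difference is 0.7370 − 0.5890 = 0.1480, so the interval is 0.1480 ± 0.06127 = (0.087, 0.209).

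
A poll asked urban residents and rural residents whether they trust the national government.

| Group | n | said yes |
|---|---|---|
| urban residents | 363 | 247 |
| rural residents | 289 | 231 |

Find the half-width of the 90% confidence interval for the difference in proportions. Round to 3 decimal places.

Sample proportions: 247/363 = 0.6804, 231/289 = 0.7993.
Each SE is √(p̂(1−p̂)/n): √(0.6804·0.3196/363) = 0.02448 and √(0.7993·0.2007/289) = 0.02356.
SE(p̂₁ − p̂₂) = √(SE₁² + SE₂²) = √(0.0005992704 + 0.0005550736) = 0.03398, since the two samples are independent.
At 90% confidence z* = 1.645; margin = 1.645 × 0.03398 = 0.05590.

0.056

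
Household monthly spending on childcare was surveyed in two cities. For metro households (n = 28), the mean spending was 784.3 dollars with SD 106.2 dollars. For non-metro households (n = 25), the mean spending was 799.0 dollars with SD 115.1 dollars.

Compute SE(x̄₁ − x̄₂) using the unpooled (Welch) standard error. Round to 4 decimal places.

30.5405

Per-group SEs: s₁/√n₁ = 106.2/√28 = 20.0699, s₂/√n₂ = 115.1/√25 = 23.0200.
Unpooled SE of the difference: √(402.80088601 + 529.9204) = 30.5405.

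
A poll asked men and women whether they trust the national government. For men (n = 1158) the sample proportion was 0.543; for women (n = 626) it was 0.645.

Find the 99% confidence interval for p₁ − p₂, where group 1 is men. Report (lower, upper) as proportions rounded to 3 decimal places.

(-0.164, -0.040)

SE₁ = √(p̂₁(1−p̂₁)/n₁) = √(0.5430·0.4570/1158) = 0.01464; SE₂ = √(0.6450·0.3550/626) = 0.01913.
Independent samples: SE of the difference = √(SE₁² + SE₂²) = √(0.0002143296 + 0.0003659569) = 0.02409.
z* for 99% confidence is 2.576, so the margin of error is 2.576 × 0.02409 = 0.06206.
Point estimate p̂₁ − p̂₂ = 0.5430 − 0.6450 = -0.1020.
-0.1020 ± 0.06206 → (-0.164, -0.040).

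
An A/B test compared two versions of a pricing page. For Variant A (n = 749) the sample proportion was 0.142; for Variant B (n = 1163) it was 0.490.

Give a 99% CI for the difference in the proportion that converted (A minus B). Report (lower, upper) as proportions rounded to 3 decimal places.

(-0.398, -0.298)

Each SE is √(p̂(1−p̂)/n): √(0.1420·0.8580/749) = 0.01275 and √(0.4900·0.5100/1163) = 0.01466.
SE(p̂₁ − p̂₂) = √(SE₁² + SE₂²) = √(0.0001625625 + 0.0002149156) = 0.01943, since the two samples are independent.
At 99% confidence z* = 2.576; margin = 2.576 × 0.01943 = 0.05005.
The difference is 0.1420 − 0.4900 = -0.3480, so the interval is -0.3480 ± 0.05005 = (-0.398, -0.298).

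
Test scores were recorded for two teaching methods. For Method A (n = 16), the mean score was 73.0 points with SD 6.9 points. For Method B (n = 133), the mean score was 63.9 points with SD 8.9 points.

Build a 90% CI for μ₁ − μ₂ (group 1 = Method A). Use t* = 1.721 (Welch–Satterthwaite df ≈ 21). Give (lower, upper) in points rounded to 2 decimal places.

(5.85, 12.35)

SE₁ = s₁/√n₁ = 6.9/√16 = 1.7250; SE₂ = 8.9/√133 = 0.7717.
Independent samples, unequal variances: SE_diff = √(SE₁² + SE₂²) = √(2.975625 + 0.59552089) = 1.8897.
t* = 1.721, so margin of error = 1.721 × 1.8897 = 3.2522.
Difference in means = 73.0 − 63.9 = 9.1000.
9.1000 ± 3.2522 → (5.85, 12.35).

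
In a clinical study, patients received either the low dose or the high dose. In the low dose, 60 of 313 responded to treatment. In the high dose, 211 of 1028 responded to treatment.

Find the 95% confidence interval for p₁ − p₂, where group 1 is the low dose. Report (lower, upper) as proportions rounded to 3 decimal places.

First, p̂₁ = 60/313 = 0.1917; p̂₂ = 211/1028 = 0.2053.
The two standard errors are √(0.1917×0.8083/313) = 0.02225 and √(0.2053×0.7947/1028) = 0.01260.
Because the samples are independent, SE_diff = √(0.02225² + 0.01260²) = 0.02557.
Using z* = 1.960 for 95%, ME = 1.960 × 0.02557 = 0.05012.
p̂₁ − p̂₂ = -0.0136; interval -0.0136 ± 0.05012 gives (-0.064, 0.037).

(-0.064, 0.037)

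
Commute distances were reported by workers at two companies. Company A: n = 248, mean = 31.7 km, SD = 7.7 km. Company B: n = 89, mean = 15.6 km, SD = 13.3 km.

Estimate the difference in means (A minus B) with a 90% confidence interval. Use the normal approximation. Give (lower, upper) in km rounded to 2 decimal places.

(13.65, 18.55)

Standard errors of each mean: 7.7/√248 = 0.4890 and 13.3/√89 = 1.4098.
SE(x̄₁ − x̄₂) = √(0.4890² + 1.4098²) = 1.4922 for independent samples with unequal variances.
With z* = 1.645, the margin is 1.645 × 1.4922 = 2.4547.
x̄₁ − x̄₂ = 31.7 − 15.6 = 16.1000; the interval is 16.1000 ± 2.4547 = (13.65, 18.55).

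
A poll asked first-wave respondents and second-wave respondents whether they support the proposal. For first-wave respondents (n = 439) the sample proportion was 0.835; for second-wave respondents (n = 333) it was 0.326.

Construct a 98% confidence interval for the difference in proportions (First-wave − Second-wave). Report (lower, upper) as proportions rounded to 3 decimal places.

(0.436, 0.582)

SE₁ = √(p̂₁(1−p̂₁)/n₁) = √(0.8350·0.1650/439) = 0.01772; SE₂ = √(0.3260·0.6740/333) = 0.02569.
Independent samples: SE of the difference = √(SE₁² + SE₂²) = √(0.0003139984 + 0.0006599761) = 0.03121.
z* for 98% confidence is 2.326, so the margin of error is 2.326 × 0.03121 = 0.07259.
Point estimate p̂₁ − p̂₂ = 0.8350 − 0.3260 = 0.5090.
0.5090 ± 0.07259 → (0.436, 0.582).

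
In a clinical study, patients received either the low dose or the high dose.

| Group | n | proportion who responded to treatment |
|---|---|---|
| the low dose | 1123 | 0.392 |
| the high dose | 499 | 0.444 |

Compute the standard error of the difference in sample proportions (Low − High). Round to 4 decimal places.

Each SE is √(p̂(1−p̂)/n): √(0.3920·0.6080/1123) = 0.01457 and √(0.4440·0.5560/499) = 0.02224.
SE(p̂₁ − p̂₂) = √(SE₁² + SE₂²) = √(0.0002122849 + 0.0004946176) = 0.02659, since the two samples are independent.

0.0266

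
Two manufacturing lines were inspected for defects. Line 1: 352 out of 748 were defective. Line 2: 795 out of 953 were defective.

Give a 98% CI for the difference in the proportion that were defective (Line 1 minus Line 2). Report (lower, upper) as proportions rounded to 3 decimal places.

p̂₁ = 352/748 = 0.4706 and p̂₂ = 795/953 = 0.8342.
SE₁ = √(p̂₁(1−p̂₁)/n₁) = √(0.4706·0.5294/748) = 0.01825; SE₂ = √(0.8342·0.1658/953) = 0.01205.
Independent samples: SE of the difference = √(SE₁² + SE₂²) = √(0.0003330625 + 0.0001452025) = 0.02187.
z* for 98% confidence is 2.326, so the margin of error is 2.326 × 0.02187 = 0.05087.
Point estimate p̂₁ − p̂₂ = 0.4706 − 0.8342 = -0.3636.
-0.3636 ± 0.05087 → (-0.414, -0.313).

(-0.414, -0.313)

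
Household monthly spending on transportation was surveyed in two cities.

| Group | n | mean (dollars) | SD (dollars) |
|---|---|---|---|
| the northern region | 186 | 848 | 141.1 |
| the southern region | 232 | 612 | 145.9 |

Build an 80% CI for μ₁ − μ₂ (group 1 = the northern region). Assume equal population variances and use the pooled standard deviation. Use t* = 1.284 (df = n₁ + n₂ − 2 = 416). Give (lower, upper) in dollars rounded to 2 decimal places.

(217.83, 254.17)

s_p = √[((n₁−1)s₁² + (n₂−1)s₂²)/(n₁+n₂−2)] = √[(185·141.1² + 231·145.9²)/416] = 143.7852.
SE = 143.7852·√(1/186 + 1/232) = 14.1515.
With t* = 1.284, margin = 1.284 × 14.1515 = 18.1705.
x̄₁ − x̄₂ = 848 − 612 = 236.0000; interval 236.0000 ± 18.1705 = (217.83, 254.17).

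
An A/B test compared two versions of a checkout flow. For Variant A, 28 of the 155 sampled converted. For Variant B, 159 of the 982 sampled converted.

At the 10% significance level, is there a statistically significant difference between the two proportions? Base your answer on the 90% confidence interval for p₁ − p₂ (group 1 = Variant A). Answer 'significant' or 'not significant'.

p̂₁ = 28/155 = 0.1806 and p̂₂ = 159/982 = 0.1619.
SE₁ = √(p̂₁(1−p̂₁)/n₁) = √(0.1806·0.8194/155) = 0.03090; SE₂ = √(0.1619·0.8381/982) = 0.01175.
Independent samples: SE of the difference = √(SE₁² + SE₂²) = √(0.00095481 + 0.0001380625) = 0.03306.
z* for 90% confidence is 1.645, so the margin of error is 1.645 × 0.03306 = 0.05438.
Point estimate p̂₁ − p̂₂ = 0.1806 − 0.1619 = 0.0187.
0.0187 ± 0.05438 → (-0.03568, 0.07308).
The interval (-0.03568, 0.07308) contains 0, so the difference is not significant.

not significant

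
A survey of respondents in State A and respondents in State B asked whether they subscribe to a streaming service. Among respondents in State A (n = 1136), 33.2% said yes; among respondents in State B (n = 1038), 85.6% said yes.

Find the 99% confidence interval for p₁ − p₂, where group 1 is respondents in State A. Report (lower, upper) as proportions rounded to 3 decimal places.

The two standard errors are √(0.3320×0.6680/1136) = 0.01397 and √(0.8560×0.1440/1038) = 0.01090.
Because the samples are independent, SE_diff = √(0.01397² + 0.01090²) = 0.01772.
Using z* = 2.576 for 99%, ME = 2.576 × 0.01772 = 0.04565.
p̂₁ − p̂₂ = -0.5240; interval -0.5240 ± 0.04565 gives (-0.570, -0.478).

(-0.570, -0.478)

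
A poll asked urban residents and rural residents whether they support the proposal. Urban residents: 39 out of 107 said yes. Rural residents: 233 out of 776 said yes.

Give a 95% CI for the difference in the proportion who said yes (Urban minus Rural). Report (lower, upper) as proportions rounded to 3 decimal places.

First, p̂₁ = 39/107 = 0.3645; p̂₂ = 233/776 = 0.3003.
The two standard errors are √(0.3645×0.6355/107) = 0.04653 and √(0.3003×0.6997/776) = 0.01646.
Because the samples are independent, SE_diff = √(0.04653² + 0.01646²) = 0.04936.
Using z* = 1.960 for 95%, ME = 1.960 × 0.04936 = 0.09675.
p̂₁ − p̂₂ = 0.0642; interval 0.0642 ± 0.09675 gives (-0.033, 0.161).

(-0.033, 0.161)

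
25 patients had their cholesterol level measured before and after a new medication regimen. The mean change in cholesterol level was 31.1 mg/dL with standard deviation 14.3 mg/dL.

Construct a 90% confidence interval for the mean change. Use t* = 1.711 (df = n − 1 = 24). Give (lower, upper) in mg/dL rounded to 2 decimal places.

This is a matched-pairs design, so SE = s_d/√n = 14.3/√25 = 2.8600.
Margin = 1.711 × 2.8600 = 4.8935; the interval is 31.1 ± 4.8935 = (26.21, 35.99).

(26.21, 35.99)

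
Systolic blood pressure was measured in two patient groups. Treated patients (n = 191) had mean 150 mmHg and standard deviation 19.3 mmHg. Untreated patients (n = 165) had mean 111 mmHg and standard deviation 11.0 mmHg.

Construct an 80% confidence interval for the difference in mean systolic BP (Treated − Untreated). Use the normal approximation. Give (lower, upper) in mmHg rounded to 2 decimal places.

(36.90, 41.10)

SE₁ = s₁/√n₁ = 19.3/√191 = 1.3965; SE₂ = 11.0/√165 = 0.8563.
Independent samples, unequal variances: SE_diff = √(SE₁² + SE₂²) = √(1.95021225 + 0.73324969) = 1.6381.
z* = 1.282, so margin of error = 1.282 × 1.6381 = 2.1000.
Difference in means = 150 − 111 = 39.0000.
39.0000 ± 2.1000 → (36.90, 41.10).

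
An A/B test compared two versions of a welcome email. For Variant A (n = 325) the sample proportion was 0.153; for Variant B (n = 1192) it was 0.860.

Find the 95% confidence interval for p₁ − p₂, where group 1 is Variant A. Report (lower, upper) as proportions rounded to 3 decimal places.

The two standard errors are √(0.1530×0.8470/325) = 0.01997 and √(0.8600×0.1400/1192) = 0.01005.
Because the samples are independent, SE_diff = √(0.01997² + 0.01005²) = 0.02236.
Using z* = 1.960 for 95%, ME = 1.960 × 0.02236 = 0.04383.
p̂₁ − p̂₂ = -0.7070; interval -0.7070 ± 0.04383 gives (-0.751, -0.663).

(-0.751, -0.663)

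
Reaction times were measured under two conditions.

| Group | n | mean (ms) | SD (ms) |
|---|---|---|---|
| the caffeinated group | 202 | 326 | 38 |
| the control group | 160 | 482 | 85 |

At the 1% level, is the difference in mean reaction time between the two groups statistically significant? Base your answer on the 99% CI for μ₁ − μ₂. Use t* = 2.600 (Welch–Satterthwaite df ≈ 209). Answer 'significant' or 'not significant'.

significant

Standard errors of each mean: 38/√202 = 2.6737 and 85/√160 = 6.7198.
SE(x̄₁ − x̄₂) = √(2.6737² + 6.7198²) = 7.2322 for independent samples with unequal variances.
With t* = 2.600, the margin is 2.600 × 7.2322 = 18.8037.
x̄₁ − x̄₂ = 326 − 482 = -156.0000; the interval is -156.0000 ± 18.8037 = (-174.8037, -137.1963).
The interval (-174.8037, -137.1963) does not contain 0, so the difference is significant.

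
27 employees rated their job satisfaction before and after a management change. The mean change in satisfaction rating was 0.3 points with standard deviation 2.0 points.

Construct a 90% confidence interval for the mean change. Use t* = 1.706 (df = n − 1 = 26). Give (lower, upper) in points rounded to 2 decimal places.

(-0.36, 0.96)

Paired design: SE = s_d/√n = 2.0/√27 = 0.3849.
t* = 1.706; margin of error = 1.706 × 0.3849 = 0.6566.
0.3 ± 0.6566 → (-0.36, 0.96).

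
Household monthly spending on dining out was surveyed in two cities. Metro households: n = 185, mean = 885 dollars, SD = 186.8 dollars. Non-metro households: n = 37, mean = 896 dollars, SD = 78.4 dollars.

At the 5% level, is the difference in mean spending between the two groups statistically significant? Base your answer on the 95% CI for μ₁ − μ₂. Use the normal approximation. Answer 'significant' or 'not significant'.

not significant

Per-group SEs: s₁/√n₁ = 186.8/√185 = 13.7338, s₂/√n₂ = 78.4/√37 = 12.8889.
Unpooled SE of the difference: √(188.61726244 + 166.12374321) = 18.8346.
Margin of error = z* · SE = 1.960 × 18.8346 = 36.9158.
x̄₁ − x̄₂ = 885 − 896 = -11.0000.
CI: -11.0000 ± 36.9158 = (-47.9158, 25.9158).
The interval (-47.9158, 25.9158) contains 0, so the difference is not significant.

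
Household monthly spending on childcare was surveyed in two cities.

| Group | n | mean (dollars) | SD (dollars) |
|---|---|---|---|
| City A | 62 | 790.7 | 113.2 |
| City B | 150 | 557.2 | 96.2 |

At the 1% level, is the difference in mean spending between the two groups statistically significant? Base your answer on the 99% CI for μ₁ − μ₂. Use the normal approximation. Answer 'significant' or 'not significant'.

Standard errors of each mean: 113.2/√62 = 14.3764 and 96.2/√150 = 7.8547.
SE(x̄₁ − x̄₂) = √(14.3764² + 7.8547²) = 16.3822 for independent samples with unequal variances.
With z* = 2.576, the margin is 2.576 × 16.3822 = 42.2005.
x̄₁ − x̄₂ = 790.7 − 557.2 = 233.5000; the interval is 233.5000 ± 42.2005 = (191.2995, 275.7005).
The interval (191.2995, 275.7005) does not contain 0, so the difference is significant.

significant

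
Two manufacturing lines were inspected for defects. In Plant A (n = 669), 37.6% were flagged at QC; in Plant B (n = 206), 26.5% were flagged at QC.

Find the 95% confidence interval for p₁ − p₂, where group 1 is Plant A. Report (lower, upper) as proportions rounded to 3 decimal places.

Each SE is √(p̂(1−p̂)/n): √(0.3760·0.6240/669) = 0.01873 and √(0.2650·0.7350/206) = 0.03075.
SE(p̂₁ − p̂₂) = √(SE₁² + SE₂²) = √(0.0003508129 + 0.0009455625) = 0.03601, since the two samples are independent.
At 95% confidence z* = 1.960; margin = 1.960 × 0.03601 = 0.07058.
The difference is 0.3760 − 0.2650 = 0.1110, so the interval is 0.1110 ± 0.07058 = (0.040, 0.182).

(0.040, 0.182)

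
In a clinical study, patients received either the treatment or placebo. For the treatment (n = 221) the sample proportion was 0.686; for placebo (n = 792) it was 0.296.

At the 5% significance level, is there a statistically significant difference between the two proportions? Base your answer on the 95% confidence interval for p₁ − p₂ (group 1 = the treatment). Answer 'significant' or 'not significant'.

significant

Each SE is √(p̂(1−p̂)/n): √(0.6860·0.3140/221) = 0.03122 and √(0.2960·0.7040/792) = 0.01622.
SE(p̂₁ − p̂₂) = √(SE₁² + SE₂²) = √(0.0009746884 + 0.0002630884) = 0.03518, since the two samples are independent.
At 95% confidence z* = 1.960; margin = 1.960 × 0.03518 = 0.06895.
The difference is 0.6860 − 0.2960 = 0.3900, so the interval is 0.3900 ± 0.06895 = (0.32105, 0.45895).
The interval (0.32105, 0.45895) does not contain 0, so the difference is significant.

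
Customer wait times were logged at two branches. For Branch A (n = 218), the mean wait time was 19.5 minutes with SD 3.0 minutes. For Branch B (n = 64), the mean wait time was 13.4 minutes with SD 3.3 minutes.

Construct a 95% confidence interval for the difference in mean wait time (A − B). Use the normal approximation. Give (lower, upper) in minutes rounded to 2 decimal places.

Standard errors of each mean: 3.0/√218 = 0.2032 and 3.3/√64 = 0.4125.
SE(x̄₁ − x̄₂) = √(0.2032² + 0.4125²) = 0.4598 for independent samples with unequal variances.
With z* = 1.960, the margin is 1.960 × 0.4598 = 0.9012.
x̄₁ − x̄₂ = 19.5 − 13.4 = 6.1000; the interval is 6.1000 ± 0.9012 = (5.20, 7.00).

(5.20, 7.00)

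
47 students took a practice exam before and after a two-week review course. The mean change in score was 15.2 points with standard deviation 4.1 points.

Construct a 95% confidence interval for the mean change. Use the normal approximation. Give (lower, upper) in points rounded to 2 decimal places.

Paired design: SE = s_d/√n = 4.1/√47 = 0.5980.
z* = 1.960; margin of error = 1.960 × 0.5980 = 1.1721.
15.2 ± 1.1721 → (14.03, 16.37).

(14.03, 16.37)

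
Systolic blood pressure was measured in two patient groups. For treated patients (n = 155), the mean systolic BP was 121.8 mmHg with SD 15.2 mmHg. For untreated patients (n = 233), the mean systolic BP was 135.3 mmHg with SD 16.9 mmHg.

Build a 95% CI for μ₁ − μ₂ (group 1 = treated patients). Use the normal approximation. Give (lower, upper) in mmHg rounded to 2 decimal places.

SE₁ = s₁/√n₁ = 15.2/√155 = 1.2209; SE₂ = 16.9/√233 = 1.1072.
Independent samples, unequal variances: SE_diff = √(SE₁² + SE₂²) = √(1.49059681 + 1.22589184) = 1.6482.
z* = 1.960, so margin of error = 1.960 × 1.6482 = 3.2305.
Difference in means = 121.8 − 135.3 = -13.5000.
-13.5000 ± 3.2305 → (-16.73, -10.27).

(-16.73, -10.27)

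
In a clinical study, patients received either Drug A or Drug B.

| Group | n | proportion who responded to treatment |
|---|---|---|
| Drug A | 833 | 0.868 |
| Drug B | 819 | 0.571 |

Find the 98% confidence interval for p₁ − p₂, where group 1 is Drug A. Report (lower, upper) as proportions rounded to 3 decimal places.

SE₁ = √(p̂₁(1−p̂₁)/n₁) = √(0.8680·0.1320/833) = 0.01173; SE₂ = √(0.5710·0.4290/819) = 0.01729.
Independent samples: SE of the difference = √(SE₁² + SE₂²) = √(0.0001375929 + 0.0002989441) = 0.02089.
z* for 98% confidence is 2.326, so the margin of error is 2.326 × 0.02089 = 0.04859.
Point estimate p̂₁ − p̂₂ = 0.8680 − 0.5710 = 0.2970.
0.2970 ± 0.04859 → (0.248, 0.346).

(0.248, 0.346)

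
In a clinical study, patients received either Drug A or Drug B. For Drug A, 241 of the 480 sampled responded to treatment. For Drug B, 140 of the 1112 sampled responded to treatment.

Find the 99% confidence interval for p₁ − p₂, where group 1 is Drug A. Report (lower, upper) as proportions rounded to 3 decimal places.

(0.312, 0.440)

p̂₁ = 241/480 = 0.5021 and p̂₂ = 140/1112 = 0.1259.
SE₁ = √(p̂₁(1−p̂₁)/n₁) = √(0.5021·0.4979/480) = 0.02282; SE₂ = √(0.1259·0.8741/1112) = 0.00995.
Independent samples: SE of the difference = √(SE₁² + SE₂²) = √(0.0005207524 + 0.0000990025) = 0.02489.
z* for 99% confidence is 2.576, so the margin of error is 2.576 × 0.02489 = 0.06412.
Point estimate p̂₁ − p̂₂ = 0.5021 − 0.1259 = 0.3762.
0.3762 ± 0.06412 → (0.312, 0.440).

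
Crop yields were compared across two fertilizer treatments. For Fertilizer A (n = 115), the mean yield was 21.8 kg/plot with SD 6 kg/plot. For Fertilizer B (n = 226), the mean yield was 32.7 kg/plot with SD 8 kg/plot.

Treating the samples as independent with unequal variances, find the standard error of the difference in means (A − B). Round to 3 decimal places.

SE₁ = s₁/√n₁ = 6/√115 = 0.5595; SE₂ = 8/√226 = 0.5322.
Independent samples, unequal variances: SE_diff = √(SE₁² + SE₂²) = √(0.31304025 + 0.28323684) = 0.7722.

0.772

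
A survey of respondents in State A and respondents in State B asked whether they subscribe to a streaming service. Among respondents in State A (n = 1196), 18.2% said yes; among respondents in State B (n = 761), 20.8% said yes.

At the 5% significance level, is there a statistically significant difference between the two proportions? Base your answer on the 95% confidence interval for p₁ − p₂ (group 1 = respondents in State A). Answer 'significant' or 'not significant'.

not significant

The two standard errors are √(0.1820×0.8180/1196) = 0.01116 and √(0.2080×0.7920/761) = 0.01471.
Because the samples are independent, SE_diff = √(0.01116² + 0.01471²) = 0.01846.
Using z* = 1.960 for 95%, ME = 1.960 × 0.01846 = 0.03618.
p̂₁ − p̂₂ = -0.0260; interval -0.0260 ± 0.03618 gives (-0.06218, 0.01018).
The interval (-0.06218, 0.01018) contains 0, so the difference is not significant.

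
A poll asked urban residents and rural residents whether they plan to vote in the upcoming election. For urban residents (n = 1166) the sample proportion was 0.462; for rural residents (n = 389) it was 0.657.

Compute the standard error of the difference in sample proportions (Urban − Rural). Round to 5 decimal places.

0.02815

SE₁ = √(p̂₁(1−p̂₁)/n₁) = √(0.4620·0.5380/1166) = 0.01460; SE₂ = √(0.6570·0.3430/389) = 0.02407.
Independent samples: SE of the difference = √(SE₁² + SE₂²) = √(0.00021316 + 0.0005793649) = 0.02815.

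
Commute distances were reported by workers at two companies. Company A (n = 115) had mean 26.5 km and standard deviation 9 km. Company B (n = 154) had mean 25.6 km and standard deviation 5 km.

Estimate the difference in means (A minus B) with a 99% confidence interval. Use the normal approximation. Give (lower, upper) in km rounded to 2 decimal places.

Standard errors of each mean: 9/√115 = 0.8393 and 5/√154 = 0.4029.
SE(x̄₁ − x̄₂) = √(0.8393² + 0.4029²) = 0.9310 for independent samples with unequal variances.
With z* = 2.576, the margin is 2.576 × 0.9310 = 2.3983.
x̄₁ − x̄₂ = 26.5 − 25.6 = 0.9000; the interval is 0.9000 ± 2.3983 = (-1.50, 3.30).

(-1.50, 3.30)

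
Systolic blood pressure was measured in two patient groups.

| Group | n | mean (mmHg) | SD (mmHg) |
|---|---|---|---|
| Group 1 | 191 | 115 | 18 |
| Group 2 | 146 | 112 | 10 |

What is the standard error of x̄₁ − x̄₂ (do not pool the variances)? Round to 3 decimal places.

SE₁ = s₁/√n₁ = 18/√191 = 1.3024; SE₂ = 10/√146 = 0.8276.
Independent samples, unequal variances: SE_diff = √(SE₁² + SE₂²) = √(1.69624576 + 0.68492176) = 1.5431.

1.543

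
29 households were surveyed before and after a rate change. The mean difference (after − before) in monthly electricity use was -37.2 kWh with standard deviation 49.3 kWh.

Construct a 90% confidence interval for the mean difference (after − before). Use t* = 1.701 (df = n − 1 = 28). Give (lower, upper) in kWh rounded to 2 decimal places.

(-52.77, -21.63)

This is a matched-pairs design, so SE = s_d/√n = 49.3/√29 = 9.1548.
Margin = 1.701 × 9.1548 = 15.5723; the interval is -37.2 ± 15.5723 = (-52.77, -21.63).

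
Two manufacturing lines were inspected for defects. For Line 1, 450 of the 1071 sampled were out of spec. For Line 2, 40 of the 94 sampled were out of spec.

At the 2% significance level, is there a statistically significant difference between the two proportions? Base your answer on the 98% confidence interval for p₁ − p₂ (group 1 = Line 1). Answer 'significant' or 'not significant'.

not significant

p̂₁ = 450/1071 = 0.4202 and p̂₂ = 40/94 = 0.4255.
SE₁ = √(p̂₁(1−p̂₁)/n₁) = √(0.4202·0.5798/1071) = 0.01508; SE₂ = √(0.4255·0.5745/94) = 0.05100.
Independent samples: SE of the difference = √(SE₁² + SE₂²) = √(0.0002274064 + 0.002601) = 0.05318.
z* for 98% confidence is 2.326, so the margin of error is 2.326 × 0.05318 = 0.12370.
Point estimate p̂₁ − p̂₂ = 0.4202 − 0.4255 = -0.0053.
-0.0053 ± 0.12370 → (-0.12900, 0.11840).
The interval (-0.12900, 0.11840) contains 0, so the difference is not significant.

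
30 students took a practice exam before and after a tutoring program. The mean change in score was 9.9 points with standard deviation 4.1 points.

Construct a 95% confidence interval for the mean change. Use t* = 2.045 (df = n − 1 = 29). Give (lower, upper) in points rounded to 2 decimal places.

Paired design: SE = s_d/√n = 4.1/√30 = 0.7486.
t* = 2.045; margin of error = 2.045 × 0.7486 = 1.5309.
9.9 ± 1.5309 → (8.37, 11.43).

(8.37, 11.43)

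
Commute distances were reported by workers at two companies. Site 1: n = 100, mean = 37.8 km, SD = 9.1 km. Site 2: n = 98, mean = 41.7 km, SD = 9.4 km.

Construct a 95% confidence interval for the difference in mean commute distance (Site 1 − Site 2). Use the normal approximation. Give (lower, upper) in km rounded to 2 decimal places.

(-6.48, -1.32)

Per-group SEs: s₁/√n₁ = 9.1/√100 = 0.9100, s₂/√n₂ = 9.4/√98 = 0.9495.
Unpooled SE of the difference: √(0.8281 + 0.90155025) = 1.3152.
Margin of error = z* · SE = 1.960 × 1.3152 = 2.5778.
x̄₁ − x̄₂ = 37.8 − 41.7 = -3.9000.
CI: -3.9000 ± 2.5778 = (-6.48, -1.32).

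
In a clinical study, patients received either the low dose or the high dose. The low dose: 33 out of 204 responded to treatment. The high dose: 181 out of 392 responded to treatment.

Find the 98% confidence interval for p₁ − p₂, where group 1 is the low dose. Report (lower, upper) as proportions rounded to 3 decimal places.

(-0.384, -0.216)

First, p̂₁ = 33/204 = 0.1618; p̂₂ = 181/392 = 0.4617.
The two standard errors are √(0.1618×0.8382/204) = 0.02578 and √(0.4617×0.5383/392) = 0.02518.
Because the samples are independent, SE_diff = √(0.02578² + 0.02518²) = 0.03604.
Using z* = 2.326 for 98%, ME = 2.326 × 0.03604 = 0.08383.
p̂₁ − p̂₂ = -0.2999; interval -0.2999 ± 0.08383 gives (-0.384, -0.216).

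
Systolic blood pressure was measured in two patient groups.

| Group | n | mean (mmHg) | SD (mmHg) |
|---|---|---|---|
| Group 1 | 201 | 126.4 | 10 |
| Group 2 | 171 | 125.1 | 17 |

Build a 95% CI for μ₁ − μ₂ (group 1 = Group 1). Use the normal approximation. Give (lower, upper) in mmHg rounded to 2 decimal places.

SE₁ = s₁/√n₁ = 10/√201 = 0.7053; SE₂ = 17/√171 = 1.3000.
Independent samples, unequal variances: SE_diff = √(SE₁² + SE₂²) = √(0.49744809 + 1.69) = 1.4790.
z* = 1.960, so margin of error = 1.960 × 1.4790 = 2.8988.
Difference in means = 126.4 − 125.1 = 1.3000.
1.3000 ± 2.8988 → (-1.60, 4.20).

(-1.60, 4.20)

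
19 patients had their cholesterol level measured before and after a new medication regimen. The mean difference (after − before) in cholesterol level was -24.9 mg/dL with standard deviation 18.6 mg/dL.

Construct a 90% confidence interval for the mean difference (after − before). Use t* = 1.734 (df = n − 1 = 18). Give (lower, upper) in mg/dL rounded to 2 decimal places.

Paired design: SE = s_d/√n = 18.6/√19 = 4.2671.
t* = 1.734; margin of error = 1.734 × 4.2671 = 7.3992.
-24.9 ± 7.3992 → (-32.30, -17.50).

(-32.30, -17.50)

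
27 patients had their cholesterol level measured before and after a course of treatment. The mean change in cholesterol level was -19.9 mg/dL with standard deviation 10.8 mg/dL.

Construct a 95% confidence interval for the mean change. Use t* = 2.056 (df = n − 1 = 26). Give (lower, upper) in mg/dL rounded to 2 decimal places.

(-24.17, -15.63)

Paired design: SE = s_d/√n = 10.8/√27 = 2.0785.
t* = 2.056; margin of error = 2.056 × 2.0785 = 4.2734.
-19.9 ± 4.2734 → (-24.17, -15.63).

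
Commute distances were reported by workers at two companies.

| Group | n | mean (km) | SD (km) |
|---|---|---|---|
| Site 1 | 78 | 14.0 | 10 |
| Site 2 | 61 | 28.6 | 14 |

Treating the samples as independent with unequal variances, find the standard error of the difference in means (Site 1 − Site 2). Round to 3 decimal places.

Standard errors of each mean: 10/√78 = 1.1323 and 14/√61 = 1.7925.
SE(x̄₁ − x̄₂) = √(1.1323² + 1.7925²) = 2.1202 for independent samples with unequal variances.

2.120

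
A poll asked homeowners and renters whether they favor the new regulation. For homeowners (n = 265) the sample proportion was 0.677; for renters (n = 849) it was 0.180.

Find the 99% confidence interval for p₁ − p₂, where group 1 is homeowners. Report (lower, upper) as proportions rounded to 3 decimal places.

(0.416, 0.578)

SE₁ = √(p̂₁(1−p̂₁)/n₁) = √(0.6770·0.3230/265) = 0.02873; SE₂ = √(0.1800·0.8200/849) = 0.01319.
Independent samples: SE of the difference = √(SE₁² + SE₂²) = √(0.0008254129 + 0.0001739761) = 0.03161.
z* for 99% confidence is 2.576, so the margin of error is 2.576 × 0.03161 = 0.08143.
Point estimate p̂₁ − p̂₂ = 0.6770 − 0.1800 = 0.4970.
0.4970 ± 0.08143 → (0.416, 0.578).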